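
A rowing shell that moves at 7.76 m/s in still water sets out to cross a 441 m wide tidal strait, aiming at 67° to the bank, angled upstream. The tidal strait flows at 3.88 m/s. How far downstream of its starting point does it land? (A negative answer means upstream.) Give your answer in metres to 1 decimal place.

Perpendicular speed = 7.143 m/s; crossing time = 441 / 7.143 = 61.738 s.
Net downstream speed = 0.848 m/s.
Drift = 0.848 × 61.738 = 52.349 m (downstream).

52.3 m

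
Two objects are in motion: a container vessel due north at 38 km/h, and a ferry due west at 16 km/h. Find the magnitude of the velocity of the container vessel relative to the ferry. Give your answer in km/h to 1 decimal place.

41.2 km/h

Taking east as x and north as y: container vessel velocity = (0.000, 38.000) km/h; ferry velocity = (-16.000, 0.000) km/h.
Velocity of container vessel relative to ferry = (0.000, 38.000) − (-16.000, 0.000) = (16.000, 38.000) km/h.
Magnitude = |(16.000, 38.000)| = 41.231 km/h.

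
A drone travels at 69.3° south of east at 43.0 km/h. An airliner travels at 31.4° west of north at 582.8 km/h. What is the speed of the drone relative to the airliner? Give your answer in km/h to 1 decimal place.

Taking east as x and north as y: drone velocity = (15.199, -40.224) km/h; airliner velocity = (-303.644, 497.449) km/h.
Velocity of drone relative to airliner = (15.199, -40.224) − (-303.644, 497.449) = (318.844, -537.673) km/h.
Magnitude = |(318.844, -537.673)| = 625.103 km/h.

625.1 km/h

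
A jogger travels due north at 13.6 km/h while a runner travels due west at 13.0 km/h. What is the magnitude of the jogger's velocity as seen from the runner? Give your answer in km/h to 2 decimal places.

18.81 km/h

Taking east as x and north as y: jogger velocity = (0.000, 13.600) km/h; runner velocity = (-13.000, 0.000) km/h.
Velocity of jogger relative to runner = (0.000, 13.600) − (-13.000, 0.000) = (13.000, 13.600) km/h.
Magnitude = |(13.000, 13.600)| = 18.814 km/h.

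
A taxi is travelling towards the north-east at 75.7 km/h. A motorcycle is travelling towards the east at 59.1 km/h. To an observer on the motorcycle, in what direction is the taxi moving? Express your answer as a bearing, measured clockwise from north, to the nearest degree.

Taking east as x and north as y: taxi velocity = (53.528, 53.528) km/h; motorcycle velocity = (59.100, 0.000) km/h.
Velocity of taxi relative to motorcycle = (53.528, 53.528) − (59.100, 0.000) = (-5.572, 53.528) km/h.
Bearing = atan2(-5.57, 53.53) = 354.06° clockwise from north.

354°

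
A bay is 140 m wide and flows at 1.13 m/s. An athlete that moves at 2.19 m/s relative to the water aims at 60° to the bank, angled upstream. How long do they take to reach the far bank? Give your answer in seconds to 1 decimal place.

The component of the athlete's velocity perpendicular to the bank is 2.19 × sin 60° = 1.897 m/s.
The flow acts along the bank and has no component across it.
Time = 140 / 1.897 = 73.816 s.

73.8 s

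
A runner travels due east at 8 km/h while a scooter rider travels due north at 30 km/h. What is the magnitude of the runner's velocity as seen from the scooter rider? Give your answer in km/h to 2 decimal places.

31.05 km/h

Taking east as x and north as y: runner velocity = (8.000, 0.000) km/h; scooter rider velocity = (0.000, 30.000) km/h.
Velocity of runner relative to scooter rider = (8.000, 0.000) − (0.000, 30.000) = (8.000, -30.000) km/h.
Magnitude = |(8.000, -30.000)| = 31.048 km/h.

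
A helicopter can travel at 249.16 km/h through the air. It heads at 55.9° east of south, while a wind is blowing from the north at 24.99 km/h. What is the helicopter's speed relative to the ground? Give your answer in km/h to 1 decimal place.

264.0 km/h

Taking east as x and north as y: velocity relative to the air = (206.320, -139.689) km/h; the air relative to ground = (0.000, -24.990) km/h.
Velocity relative to ground = (206.320, -139.689) + (0.000, -24.990) = (206.320, -164.679) km/h.
Speed = |(206.320, -164.679)| = 263.983 km/h.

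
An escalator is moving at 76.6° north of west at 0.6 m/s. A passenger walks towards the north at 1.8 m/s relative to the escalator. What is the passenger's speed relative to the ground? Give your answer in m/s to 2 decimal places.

2.39 m/s

Taking east as x and north as y: escalator velocity = (-0.139, 0.584) m/s; passenger velocity relative to escalator = (0.000, 1.800) m/s.
Velocity relative to ground = (-0.139, 0.584) + (0.000, 1.800) = (-0.139, 2.384) m/s.
Speed = |(-0.139, 2.384)| = 2.388 m/s.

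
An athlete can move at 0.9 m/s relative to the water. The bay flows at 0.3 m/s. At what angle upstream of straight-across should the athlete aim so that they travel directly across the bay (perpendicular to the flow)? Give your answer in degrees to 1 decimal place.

To cancel the current, the upstream component of the athlete's velocity must equal the flow: 0.9 sin θ = 0.3.
sin θ = 0.3 / 0.9 = 0.3333.
θ = arcsin(0.3333) = 19.471°.

19.5°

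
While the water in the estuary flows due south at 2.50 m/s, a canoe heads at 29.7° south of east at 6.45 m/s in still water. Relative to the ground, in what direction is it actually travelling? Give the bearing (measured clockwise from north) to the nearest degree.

Taking east as x and north as y: velocity relative to the water = (5.603, -3.196) m/s; the water relative to ground = (0.000, -2.500) m/s.
Velocity relative to ground = (5.603, -3.196) + (0.000, -2.500) = (5.603, -5.696) m/s.
Bearing = atan2(5.60, -5.70) = 135.47° clockwise from north.

135°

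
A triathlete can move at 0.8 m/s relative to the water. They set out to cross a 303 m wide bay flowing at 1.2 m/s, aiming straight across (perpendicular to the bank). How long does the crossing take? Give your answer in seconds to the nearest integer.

The component of the triathlete's velocity perpendicular to the bank is 0.8 m/s.
Only the cross-stream component determines the crossing time; the current contributes nothing perpendicular to the bank.
Time = 303 / 0.800 = 378.750 s.

379 s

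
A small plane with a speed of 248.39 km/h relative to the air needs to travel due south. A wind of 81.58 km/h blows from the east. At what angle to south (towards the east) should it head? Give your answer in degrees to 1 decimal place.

19.2°

The wind pushes perpendicular to the desired track; the heading must have a component into the wind equal to 81.58 km/h: 248.39 sin θ = 81.58.
sin θ = 0.3284, so θ = 19.174°.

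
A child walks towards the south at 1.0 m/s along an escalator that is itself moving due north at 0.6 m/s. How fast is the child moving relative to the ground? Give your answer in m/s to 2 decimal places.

Taking east as x and north as y: escalator velocity = (0.000, 0.600) m/s; child velocity relative to escalator = (0.000, -1.000) m/s.
Velocity relative to ground = (0.000, 0.600) + (0.000, -1.000) = (0.000, -0.400) m/s.
Speed = |(0.000, -0.400)| = 0.400 m/s.

0.40 m/s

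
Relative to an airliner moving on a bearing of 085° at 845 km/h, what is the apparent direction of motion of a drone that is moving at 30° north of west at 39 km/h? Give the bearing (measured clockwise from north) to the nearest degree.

266°

Taking east as x and north as y: drone velocity = (-33.775, 19.500) km/h; airliner velocity = (841.785, 73.647) km/h.
Velocity of drone relative to airliner = (-33.775, 19.500) − (841.785, 73.647) = (-875.560, -54.147) km/h.
Bearing = atan2(-875.56, -54.15) = 266.46° clockwise from north.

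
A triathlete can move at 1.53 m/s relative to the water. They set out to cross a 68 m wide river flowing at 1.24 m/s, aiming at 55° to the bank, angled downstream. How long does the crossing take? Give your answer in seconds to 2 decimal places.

54.26 s

The component of the triathlete's velocity perpendicular to the bank is 1.53 × sin 55° = 1.253 m/s.
The current is parallel to the bank, so it does not affect the crossing time.
Time = 68 / 1.253 = 54.257 s.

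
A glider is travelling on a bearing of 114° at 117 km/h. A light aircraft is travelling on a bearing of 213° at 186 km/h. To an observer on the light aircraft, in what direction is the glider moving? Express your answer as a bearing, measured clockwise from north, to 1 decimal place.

Taking east as x and north as y: glider velocity = (106.885, -47.588) km/h; light aircraft velocity = (-101.303, -155.993) km/h.
Velocity of glider relative to light aircraft = (106.885, -47.588) − (-101.303, -155.993) = (208.188, 108.405) km/h.
Bearing = atan2(208.19, 108.40) = 62.49° clockwise from north.

062.5°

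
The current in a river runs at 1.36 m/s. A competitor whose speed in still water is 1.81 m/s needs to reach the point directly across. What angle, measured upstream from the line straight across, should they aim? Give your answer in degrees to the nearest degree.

To cancel the current, the upstream component of the competitor's velocity must equal the flow: 1.81 sin θ = 1.36.
sin θ = 1.36 / 1.81 = 0.7514.
θ = arcsin(0.7514) = 48.710°.

49°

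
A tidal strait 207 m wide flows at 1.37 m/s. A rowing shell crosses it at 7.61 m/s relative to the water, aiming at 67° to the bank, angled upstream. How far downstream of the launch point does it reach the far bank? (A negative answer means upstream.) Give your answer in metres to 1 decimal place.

-47.4 m

Perpendicular speed = 7.005 m/s; crossing time = 207 / 7.005 = 29.550 s.
Net downstream speed = -1.603 m/s.
Drift = -1.603 × 29.550 = -47.383 m (upstream).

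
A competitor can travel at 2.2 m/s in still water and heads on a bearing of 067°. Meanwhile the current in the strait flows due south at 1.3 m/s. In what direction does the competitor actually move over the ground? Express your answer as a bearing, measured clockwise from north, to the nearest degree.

102°

Taking east as x and north as y: velocity relative to the water = (2.025, 0.860) m/s; the water relative to ground = (0.000, -1.300) m/s.
Velocity relative to ground = (2.025, 0.860) + (0.000, -1.300) = (2.025, -0.440) m/s.
Bearing = atan2(2.03, -0.44) = 102.27° clockwise from north.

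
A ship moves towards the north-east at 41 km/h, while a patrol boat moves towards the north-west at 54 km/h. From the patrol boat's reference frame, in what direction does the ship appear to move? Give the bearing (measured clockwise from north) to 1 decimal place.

Taking east as x and north as y: ship velocity = (28.991, 28.991) km/h; patrol boat velocity = (-38.184, 38.184) km/h.
Velocity of ship relative to patrol boat = (28.991, 28.991) − (-38.184, 38.184) = (67.175, -9.192) km/h.
Bearing = atan2(67.18, -9.19) = 97.79° clockwise from north.

097.8°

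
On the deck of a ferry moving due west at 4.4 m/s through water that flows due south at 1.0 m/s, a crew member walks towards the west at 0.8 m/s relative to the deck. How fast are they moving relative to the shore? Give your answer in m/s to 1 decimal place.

5.3 m/s

In east/north components (m/s): crew member relative to ferry = (-0.800, 0.000); ferry relative to water = (-4.400, 0.000); water relative to ground = (0.000, -1.000).
Sum = (-5.200, -1.000) m/s.
Speed = |(-5.200, -1.000)| = 5.295 m/s.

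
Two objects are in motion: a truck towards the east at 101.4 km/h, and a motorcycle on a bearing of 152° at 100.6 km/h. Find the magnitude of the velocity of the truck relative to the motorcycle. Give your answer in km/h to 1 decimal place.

Taking east as x and north as y: truck velocity = (101.400, 0.000) km/h; motorcycle velocity = (47.229, -88.825) km/h.
Velocity of truck relative to motorcycle = (101.400, 0.000) − (47.229, -88.825) = (54.171, 88.825) km/h.
Magnitude = |(54.171, 88.825)| = 104.040 km/h.

104.0 km/h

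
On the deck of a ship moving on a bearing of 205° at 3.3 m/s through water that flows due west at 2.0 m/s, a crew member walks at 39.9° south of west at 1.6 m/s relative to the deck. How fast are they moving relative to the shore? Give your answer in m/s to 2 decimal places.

In east/north components (m/s): crew member relative to ship = (-1.227, -1.026); ship relative to water = (-1.395, -2.991); water relative to ground = (-2.000, 0.000).
Sum = (-4.622, -4.017) m/s.
Speed = |(-4.622, -4.017)| = 6.124 m/s.

6.12 m/s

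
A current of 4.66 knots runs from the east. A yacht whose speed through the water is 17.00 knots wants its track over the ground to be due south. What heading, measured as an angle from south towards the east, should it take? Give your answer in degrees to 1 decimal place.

15.9°

The current pushes perpendicular to the desired track; the heading must have a component into the current equal to 4.66 knots: 17.00 sin θ = 4.66.
sin θ = 0.2741, so θ = 15.909°.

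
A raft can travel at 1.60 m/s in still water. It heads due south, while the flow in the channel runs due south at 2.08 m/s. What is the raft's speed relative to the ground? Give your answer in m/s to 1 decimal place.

Taking east as x and north as y: velocity relative to the water = (0.000, -1.600) m/s; the water relative to ground = (0.000, -2.080) m/s.
Velocity relative to ground = (0.000, -1.600) + (0.000, -2.080) = (0.000, -3.680) m/s.
Speed = |(0.000, -3.680)| = 3.680 m/s.

3.7 m/s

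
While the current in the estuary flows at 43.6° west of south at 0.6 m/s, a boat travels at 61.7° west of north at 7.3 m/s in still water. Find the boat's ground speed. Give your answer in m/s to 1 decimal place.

7.5 m/s

Taking east as x and north as y: velocity relative to the water = (-6.427, 3.461) m/s; the water relative to ground = (-0.414, -0.435) m/s.
Velocity relative to ground = (-6.427, 3.461) + (-0.414, -0.435) = (-6.841, 3.026) m/s.
Speed = |(-6.841, 3.026)| = 7.481 m/s.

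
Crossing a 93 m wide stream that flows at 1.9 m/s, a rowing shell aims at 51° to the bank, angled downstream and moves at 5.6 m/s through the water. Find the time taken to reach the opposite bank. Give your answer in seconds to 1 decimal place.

21.4 s

The component of the rowing shell's velocity perpendicular to the bank is 5.6 × sin 51° = 4.352 m/s.
The flow acts along the bank and has no component across it.
Time = 93 / 4.352 = 21.369 s.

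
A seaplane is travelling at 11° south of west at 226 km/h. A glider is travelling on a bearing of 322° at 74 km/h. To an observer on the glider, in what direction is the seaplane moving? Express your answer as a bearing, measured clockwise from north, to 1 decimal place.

Taking east as x and north as y: seaplane velocity = (-221.848, -43.123) km/h; glider velocity = (-45.559, 58.313) km/h.
Velocity of seaplane relative to glider = (-221.848, -43.123) − (-45.559, 58.313) = (-176.289, -101.436) km/h.
Bearing = atan2(-176.29, -101.44) = 240.08° clockwise from north.

240.1°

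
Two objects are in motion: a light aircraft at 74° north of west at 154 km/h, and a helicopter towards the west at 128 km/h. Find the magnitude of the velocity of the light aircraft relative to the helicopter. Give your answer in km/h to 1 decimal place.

171.0 km/h

Taking east as x and north as y: light aircraft velocity = (-42.448, 148.034) km/h; helicopter velocity = (-128.000, 0.000) km/h.
Velocity of light aircraft relative to helicopter = (-42.448, 148.034) − (-128.000, 0.000) = (85.552, 148.034) km/h.
Magnitude = |(85.552, 148.034)| = 170.977 km/h.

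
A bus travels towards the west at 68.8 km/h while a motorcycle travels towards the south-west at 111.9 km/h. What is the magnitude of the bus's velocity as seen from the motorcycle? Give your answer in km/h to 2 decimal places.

79.80 km/h

Taking east as x and north as y: bus velocity = (-68.800, 0.000) km/h; motorcycle velocity = (-79.125, -79.125) km/h.
Velocity of bus relative to motorcycle = (-68.800, 0.000) − (-79.125, -79.125) = (10.325, 79.125) km/h.
Magnitude = |(10.325, 79.125)| = 79.796 km/h.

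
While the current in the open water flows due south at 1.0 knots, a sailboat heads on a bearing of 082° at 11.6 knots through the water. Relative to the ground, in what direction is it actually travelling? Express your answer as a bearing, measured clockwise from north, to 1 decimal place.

086.9°

Taking east as x and north as y: velocity relative to the water = (11.487, 1.614) knots; the water relative to ground = (0.000, -1.000) knots.
Velocity relative to ground = (11.487, 1.614) + (0.000, -1.000) = (11.487, 0.614) knots.
Bearing = atan2(11.49, 0.61) = 86.94° clockwise from north.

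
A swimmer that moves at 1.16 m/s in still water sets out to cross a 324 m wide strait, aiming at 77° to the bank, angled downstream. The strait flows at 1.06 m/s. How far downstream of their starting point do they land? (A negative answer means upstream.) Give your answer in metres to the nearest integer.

379 m

Perpendicular speed = 1.130 m/s; crossing time = 324 / 1.130 = 286.657 s.
Net downstream speed = 1.321 m/s.
Drift = 1.321 × 286.657 = 378.658 m (downstream).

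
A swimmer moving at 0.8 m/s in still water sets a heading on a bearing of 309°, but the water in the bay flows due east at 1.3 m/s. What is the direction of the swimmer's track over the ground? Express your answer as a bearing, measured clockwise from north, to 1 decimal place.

Taking east as x and north as y: velocity relative to the water = (-0.622, 0.503) m/s; the water relative to ground = (1.300, 0.000) m/s.
Velocity relative to ground = (-0.622, 0.503) + (1.300, 0.000) = (0.678, 0.503) m/s.
Bearing = atan2(0.68, 0.50) = 53.42° clockwise from north.

053.4°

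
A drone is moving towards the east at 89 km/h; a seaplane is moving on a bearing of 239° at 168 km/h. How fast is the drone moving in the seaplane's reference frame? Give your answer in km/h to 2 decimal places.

Taking east as x and north as y: drone velocity = (89.000, 0.000) km/h; seaplane velocity = (-144.004, -86.526) km/h.
Velocity of drone relative to seaplane = (89.000, 0.000) − (-144.004, -86.526) = (233.004, 86.526) km/h.
Magnitude = |(233.004, 86.526)| = 248.551 km/h.

248.55 km/h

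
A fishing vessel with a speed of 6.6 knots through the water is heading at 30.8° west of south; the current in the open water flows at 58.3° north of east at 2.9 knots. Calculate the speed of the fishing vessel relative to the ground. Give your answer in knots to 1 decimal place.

Taking east as x and north as y: velocity relative to the water = (-3.379, -5.669) knots; the water relative to ground = (1.524, 2.467) knots.
Velocity relative to ground = (-3.379, -5.669) + (1.524, 2.467) = (-1.856, -3.202) knots.
Speed = |(-1.856, -3.202)| = 3.701 knots.

3.7 knots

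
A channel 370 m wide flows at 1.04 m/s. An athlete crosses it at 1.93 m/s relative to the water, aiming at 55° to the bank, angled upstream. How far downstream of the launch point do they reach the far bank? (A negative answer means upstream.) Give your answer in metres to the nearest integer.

-16 m

Perpendicular speed = 1.581 m/s; crossing time = 370 / 1.581 = 234.035 s.
Net downstream speed = -0.067 m/s.
Drift = -0.067 × 234.035 = -15.681 m (upstream).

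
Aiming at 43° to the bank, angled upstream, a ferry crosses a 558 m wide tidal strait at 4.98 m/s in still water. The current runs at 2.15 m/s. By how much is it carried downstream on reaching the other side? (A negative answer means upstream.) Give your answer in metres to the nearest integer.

Perpendicular speed = 3.396 m/s; crossing time = 558 / 3.396 = 164.294 s.
Net downstream speed = -1.492 m/s.
Drift = -1.492 × 164.294 = -245.150 m (upstream).

-245 m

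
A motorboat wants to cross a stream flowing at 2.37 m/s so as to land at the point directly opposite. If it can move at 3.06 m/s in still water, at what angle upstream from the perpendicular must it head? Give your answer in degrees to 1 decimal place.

To cancel the current, the upstream component of the motorboat's velocity must equal the flow: 3.06 sin θ = 2.37.
sin θ = 2.37 / 3.06 = 0.7745.
θ = arcsin(0.7745) = 50.761°.

50.8°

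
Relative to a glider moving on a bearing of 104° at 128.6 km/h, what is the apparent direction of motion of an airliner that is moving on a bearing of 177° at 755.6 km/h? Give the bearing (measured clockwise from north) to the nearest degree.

Taking east as x and north as y: airliner velocity = (39.545, -754.564) km/h; glider velocity = (124.780, -31.111) km/h.
Velocity of airliner relative to glider = (39.545, -754.564) − (124.780, -31.111) = (-85.235, -723.453) km/h.
Bearing = atan2(-85.23, -723.45) = 186.72° clockwise from north.

187°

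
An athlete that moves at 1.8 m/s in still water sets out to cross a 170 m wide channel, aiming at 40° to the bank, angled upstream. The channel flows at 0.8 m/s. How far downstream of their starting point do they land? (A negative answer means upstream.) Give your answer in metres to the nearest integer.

-85 m

Perpendicular speed = 1.157 m/s; crossing time = 170 / 1.157 = 146.929 s.
Net downstream speed = -0.579 m/s.
Drift = -0.579 × 146.929 = -85.055 m (upstream).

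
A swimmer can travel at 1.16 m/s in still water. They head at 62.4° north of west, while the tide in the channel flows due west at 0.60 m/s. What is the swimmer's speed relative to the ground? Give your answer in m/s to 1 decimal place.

Taking east as x and north as y: velocity relative to the water = (-0.537, 1.028) m/s; the water relative to ground = (-0.600, 0.000) m/s.
Velocity relative to ground = (-0.537, 1.028) + (-0.600, 0.000) = (-1.137, 1.028) m/s.
Speed = |(-1.137, 1.028)| = 1.533 m/s.

1.5 m/s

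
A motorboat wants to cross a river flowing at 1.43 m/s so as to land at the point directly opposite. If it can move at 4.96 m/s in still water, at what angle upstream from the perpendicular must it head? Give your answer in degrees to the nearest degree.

To cancel the current, the upstream component of the motorboat's velocity must equal the flow: 4.96 sin θ = 1.43.
sin θ = 1.43 / 4.96 = 0.2883.
θ = arcsin(0.2883) = 16.757°.

17°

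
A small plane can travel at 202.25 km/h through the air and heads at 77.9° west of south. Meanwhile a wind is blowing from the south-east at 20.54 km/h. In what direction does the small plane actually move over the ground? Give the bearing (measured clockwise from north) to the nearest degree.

263°

Taking east as x and north as y: velocity relative to the air = (-197.757, -42.395) km/h; the air relative to ground = (-14.524, 14.524) km/h.
Velocity relative to ground = (-197.757, -42.395) + (-14.524, 14.524) = (-212.281, -27.871) km/h.
Bearing = atan2(-212.28, -27.87) = 262.52° clockwise from north.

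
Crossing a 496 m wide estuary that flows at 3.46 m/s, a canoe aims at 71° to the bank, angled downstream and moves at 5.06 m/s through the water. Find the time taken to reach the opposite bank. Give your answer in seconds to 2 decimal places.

103.67 s

The component of the canoe's velocity perpendicular to the bank is 5.06 × sin 71° = 4.784 m/s.
The current is parallel to the bank, so it does not affect the crossing time.
Time = 496 / 4.784 = 103.672 s.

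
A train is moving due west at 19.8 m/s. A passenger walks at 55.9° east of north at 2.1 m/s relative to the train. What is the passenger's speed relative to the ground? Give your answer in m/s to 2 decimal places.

18.10 m/s

Taking east as x and north as y: train velocity = (-19.800, 0.000) m/s; passenger velocity relative to train = (1.739, 1.177) m/s.
Velocity relative to ground = (-19.800, 0.000) + (1.739, 1.177) = (-18.061, 1.177) m/s.
Speed = |(-18.061, 1.177)| = 18.099 m/s.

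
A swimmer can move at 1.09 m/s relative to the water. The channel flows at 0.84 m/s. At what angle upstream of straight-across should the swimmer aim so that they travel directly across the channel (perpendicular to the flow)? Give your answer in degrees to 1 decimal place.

To cancel the current, the upstream component of the swimmer's velocity must equal the flow: 1.09 sin θ = 0.84.
sin θ = 0.84 / 1.09 = 0.7706.
θ = arcsin(0.7706) = 50.412°.

50.4°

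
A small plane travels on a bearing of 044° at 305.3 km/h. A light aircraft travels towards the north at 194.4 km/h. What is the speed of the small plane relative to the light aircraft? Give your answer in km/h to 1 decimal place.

213.6 km/h

Taking east as x and north as y: small plane velocity = (212.079, 219.614) km/h; light aircraft velocity = (0.000, 194.400) km/h.
Velocity of small plane relative to light aircraft = (212.079, 219.614) − (0.000, 194.400) = (212.079, 25.214) km/h.
Magnitude = |(212.079, 25.214)| = 213.573 km/h.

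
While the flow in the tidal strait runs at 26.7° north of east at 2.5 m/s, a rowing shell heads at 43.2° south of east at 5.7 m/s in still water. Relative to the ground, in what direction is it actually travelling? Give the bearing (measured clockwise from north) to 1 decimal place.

113.5°

Taking east as x and north as y: velocity relative to the water = (4.155, -3.902) m/s; the water relative to ground = (2.233, 1.123) m/s.
Velocity relative to ground = (4.155, -3.902) + (2.233, 1.123) = (6.389, -2.779) m/s.
Bearing = atan2(6.39, -2.78) = 113.51° clockwise from north.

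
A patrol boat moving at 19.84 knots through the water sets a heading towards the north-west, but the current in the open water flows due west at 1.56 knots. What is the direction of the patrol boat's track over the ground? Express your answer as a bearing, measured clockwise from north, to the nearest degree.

312°

Taking east as x and north as y: velocity relative to the water = (-14.029, 14.029) knots; the water relative to ground = (-1.560, 0.000) knots.
Velocity relative to ground = (-14.029, 14.029) + (-1.560, 0.000) = (-15.589, 14.029) knots.
Bearing = atan2(-15.59, 14.03) = 311.98° clockwise from north.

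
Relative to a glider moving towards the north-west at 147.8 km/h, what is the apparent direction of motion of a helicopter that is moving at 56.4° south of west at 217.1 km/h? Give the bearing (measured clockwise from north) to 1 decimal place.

Taking east as x and north as y: helicopter velocity = (-120.141, -180.827) km/h; glider velocity = (-104.510, 104.510) km/h.
Velocity of helicopter relative to glider = (-120.141, -180.827) − (-104.510, 104.510) = (-15.631, -285.338) km/h.
Bearing = atan2(-15.63, -285.34) = 183.14° clockwise from north.

183.1°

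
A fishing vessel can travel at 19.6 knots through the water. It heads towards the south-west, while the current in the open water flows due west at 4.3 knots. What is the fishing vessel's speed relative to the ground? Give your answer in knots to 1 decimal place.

Taking east as x and north as y: velocity relative to the water = (-13.859, -13.859) knots; the water relative to ground = (-4.300, 0.000) knots.
Velocity relative to ground = (-13.859, -13.859) + (-4.300, 0.000) = (-18.159, -13.859) knots.
Speed = |(-18.159, -13.859)| = 22.844 knots.

22.8 knots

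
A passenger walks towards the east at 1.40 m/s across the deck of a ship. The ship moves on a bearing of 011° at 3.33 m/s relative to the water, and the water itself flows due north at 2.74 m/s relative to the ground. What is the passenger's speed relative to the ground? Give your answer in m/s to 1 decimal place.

In east/north components (m/s): passenger relative to ship = (1.400, 0.000); ship relative to water = (0.635, 3.269); water relative to ground = (0.000, 2.740).
Sum = (2.035, 6.009) m/s.
Speed = |(2.035, 6.009)| = 6.344 m/s.

6.3 m/s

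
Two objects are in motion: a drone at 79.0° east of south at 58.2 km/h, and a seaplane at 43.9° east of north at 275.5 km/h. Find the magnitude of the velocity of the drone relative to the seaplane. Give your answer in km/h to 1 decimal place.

248.7 km/h

Taking east as x and north as y: drone velocity = (57.131, -11.105) km/h; seaplane velocity = (191.032, 198.512) km/h.
Velocity of drone relative to seaplane = (57.131, -11.105) − (191.032, 198.512) = (-133.902, -209.617) km/h.
Magnitude = |(-133.902, -209.617)| = 248.735 km/h.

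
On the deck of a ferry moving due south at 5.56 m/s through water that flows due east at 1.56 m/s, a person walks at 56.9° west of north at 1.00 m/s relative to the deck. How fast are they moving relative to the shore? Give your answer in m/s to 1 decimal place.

5.1 m/s

In east/north components (m/s): person relative to ferry = (-0.838, 0.546); ferry relative to water = (0.000, -5.560); water relative to ground = (1.560, 0.000).
Sum = (0.722, -5.014) m/s.
Speed = |(0.722, -5.014)| = 5.066 m/s.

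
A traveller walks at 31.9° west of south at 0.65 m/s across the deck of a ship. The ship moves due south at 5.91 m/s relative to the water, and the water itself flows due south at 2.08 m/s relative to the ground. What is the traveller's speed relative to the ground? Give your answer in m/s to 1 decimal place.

In east/north components (m/s): traveller relative to ship = (-0.343, -0.552); ship relative to water = (0.000, -5.910); water relative to ground = (0.000, -2.080).
Sum = (-0.343, -8.542) m/s.
Speed = |(-0.343, -8.542)| = 8.549 m/s.

8.5 m/s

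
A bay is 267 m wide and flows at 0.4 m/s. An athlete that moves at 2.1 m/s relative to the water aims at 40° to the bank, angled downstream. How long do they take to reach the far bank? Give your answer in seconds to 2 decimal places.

The component of the athlete's velocity perpendicular to the bank is 2.1 × sin 40° = 1.350 m/s.
Only the cross-stream component determines the crossing time; the current contributes nothing perpendicular to the bank.
Time = 267 / 1.350 = 197.799 s.

197.80 s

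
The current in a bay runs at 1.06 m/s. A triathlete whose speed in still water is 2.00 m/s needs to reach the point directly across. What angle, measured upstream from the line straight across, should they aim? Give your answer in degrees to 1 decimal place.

To cancel the current, the upstream component of the triathlete's velocity must equal the flow: 2.00 sin θ = 1.06.
sin θ = 1.06 / 2.00 = 0.5300.
θ = arcsin(0.5300) = 32.005°.

32.0°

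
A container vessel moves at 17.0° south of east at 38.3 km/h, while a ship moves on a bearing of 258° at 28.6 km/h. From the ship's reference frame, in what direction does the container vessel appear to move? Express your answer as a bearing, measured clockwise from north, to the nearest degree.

Taking east as x and north as y: container vessel velocity = (36.626, -11.198) km/h; ship velocity = (-27.975, -5.946) km/h.
Velocity of container vessel relative to ship = (36.626, -11.198) − (-27.975, -5.946) = (64.601, -5.252) km/h.
Bearing = atan2(64.60, -5.25) = 94.65° clockwise from north.

095°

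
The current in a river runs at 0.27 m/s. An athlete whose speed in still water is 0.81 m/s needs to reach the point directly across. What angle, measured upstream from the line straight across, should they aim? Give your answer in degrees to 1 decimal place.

19.5°

To cancel the current, the upstream component of the athlete's velocity must equal the flow: 0.81 sin θ = 0.27.
sin θ = 0.27 / 0.81 = 0.3333.
θ = arcsin(0.3333) = 19.471°.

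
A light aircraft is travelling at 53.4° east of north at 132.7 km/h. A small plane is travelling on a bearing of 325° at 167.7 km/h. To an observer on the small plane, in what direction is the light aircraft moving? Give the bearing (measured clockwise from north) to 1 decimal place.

Taking east as x and north as y: light aircraft velocity = (106.534, 79.119) km/h; small plane velocity = (-96.189, 137.372) km/h.
Velocity of light aircraft relative to small plane = (106.534, 79.119) − (-96.189, 137.372) = (202.723, -58.253) km/h.
Bearing = atan2(202.72, -58.25) = 106.03° clockwise from north.

106.0°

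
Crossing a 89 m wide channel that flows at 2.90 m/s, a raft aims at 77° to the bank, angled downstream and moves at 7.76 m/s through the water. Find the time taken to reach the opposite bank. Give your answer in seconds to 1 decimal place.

11.8 s

The component of the raft's velocity perpendicular to the bank is 7.76 × sin 77° = 7.561 m/s.
Only the cross-stream component determines the crossing time; the current contributes nothing perpendicular to the bank.
Time = 89 / 7.561 = 11.771 s.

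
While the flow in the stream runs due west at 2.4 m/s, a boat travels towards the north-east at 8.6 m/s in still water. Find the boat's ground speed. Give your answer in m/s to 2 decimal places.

Taking east as x and north as y: velocity relative to the water = (6.081, 6.081) m/s; the water relative to ground = (-2.400, 0.000) m/s.
Velocity relative to ground = (6.081, 6.081) + (-2.400, 0.000) = (3.681, 6.081) m/s.
Speed = |(3.681, 6.081)| = 7.108 m/s.

7.11 m/s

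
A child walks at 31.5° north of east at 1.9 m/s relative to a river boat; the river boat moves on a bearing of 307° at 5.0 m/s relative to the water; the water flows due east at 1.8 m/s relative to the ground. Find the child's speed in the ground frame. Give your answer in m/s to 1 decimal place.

4.0 m/s

In east/north components (m/s): child relative to river boat = (1.620, 0.993); river boat relative to water = (-3.993, 3.009); water relative to ground = (1.800, 0.000).
Sum = (-0.573, 4.002) m/s.
Speed = |(-0.573, 4.002)| = 4.043 m/s.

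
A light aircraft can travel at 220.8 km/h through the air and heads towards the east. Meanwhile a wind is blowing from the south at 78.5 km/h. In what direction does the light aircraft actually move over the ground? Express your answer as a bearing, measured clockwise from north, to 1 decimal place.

070.4°

Taking east as x and north as y: velocity relative to the air = (220.800, 0.000) km/h; the air relative to ground = (0.000, 78.500) km/h.
Velocity relative to ground = (220.800, 0.000) + (0.000, 78.500) = (220.800, 78.500) km/h.
Bearing = atan2(220.80, 78.50) = 70.43° clockwise from north.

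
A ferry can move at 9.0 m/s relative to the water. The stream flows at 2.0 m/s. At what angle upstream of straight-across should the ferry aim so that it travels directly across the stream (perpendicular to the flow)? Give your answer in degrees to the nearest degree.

To cancel the current, the upstream component of the ferry's velocity must equal the flow: 9.0 sin θ = 2.0.
sin θ = 2.0 / 9.0 = 0.2222.
θ = arcsin(0.2222) = 12.840°.

13°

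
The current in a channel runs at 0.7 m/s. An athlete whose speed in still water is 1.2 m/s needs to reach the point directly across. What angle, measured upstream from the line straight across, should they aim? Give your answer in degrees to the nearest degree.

36°

To cancel the current, the upstream component of the athlete's velocity must equal the flow: 1.2 sin θ = 0.7.
sin θ = 0.7 / 1.2 = 0.5833.
θ = arcsin(0.5833) = 35.685°.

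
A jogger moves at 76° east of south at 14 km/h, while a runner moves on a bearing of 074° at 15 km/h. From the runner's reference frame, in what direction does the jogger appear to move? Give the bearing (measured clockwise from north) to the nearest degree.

Taking east as x and north as y: jogger velocity = (13.584, -3.387) km/h; runner velocity = (14.419, 4.135) km/h.
Velocity of jogger relative to runner = (13.584, -3.387) − (14.419, 4.135) = (-0.835, -7.521) km/h.
Bearing = atan2(-0.83, -7.52) = 186.33° clockwise from north.

186°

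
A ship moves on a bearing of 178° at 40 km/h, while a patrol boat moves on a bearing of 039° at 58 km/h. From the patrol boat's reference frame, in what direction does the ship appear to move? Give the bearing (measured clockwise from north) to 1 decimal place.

202.4°

Taking east as x and north as y: ship velocity = (1.396, -39.976) km/h; patrol boat velocity = (36.501, 45.074) km/h.
Velocity of ship relative to patrol boat = (1.396, -39.976) − (36.501, 45.074) = (-35.105, -85.050) km/h.
Bearing = atan2(-35.10, -85.05) = 202.43° clockwise from north.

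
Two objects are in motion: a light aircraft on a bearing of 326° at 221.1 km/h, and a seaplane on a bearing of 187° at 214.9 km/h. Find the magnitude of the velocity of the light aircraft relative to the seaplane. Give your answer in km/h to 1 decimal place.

Taking east as x and north as y: light aircraft velocity = (-123.638, 183.300) km/h; seaplane velocity = (-26.190, -213.298) km/h.
Velocity of light aircraft relative to seaplane = (-123.638, 183.300) − (-26.190, -213.298) = (-97.448, 396.598) km/h.
Magnitude = |(-97.448, 396.598)| = 408.395 km/h.

408.4 km/h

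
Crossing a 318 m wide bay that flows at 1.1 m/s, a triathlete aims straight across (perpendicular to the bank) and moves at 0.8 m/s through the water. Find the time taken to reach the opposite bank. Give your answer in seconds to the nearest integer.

The component of the triathlete's velocity perpendicular to the bank is 0.8 m/s.
The current is parallel to the bank, so it does not affect the crossing time.
Time = 318 / 0.800 = 397.500 s.

398 s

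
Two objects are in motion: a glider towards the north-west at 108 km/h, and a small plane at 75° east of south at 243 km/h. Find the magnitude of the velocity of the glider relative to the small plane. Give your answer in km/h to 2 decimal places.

340.84 km/h

Taking east as x and north as y: glider velocity = (-76.368, 76.368) km/h; small plane velocity = (234.720, -62.893) km/h.
Velocity of glider relative to small plane = (-76.368, 76.368) − (234.720, -62.893) = (-311.088, 139.261) km/h.
Magnitude = |(-311.088, 139.261)| = 340.836 km/h.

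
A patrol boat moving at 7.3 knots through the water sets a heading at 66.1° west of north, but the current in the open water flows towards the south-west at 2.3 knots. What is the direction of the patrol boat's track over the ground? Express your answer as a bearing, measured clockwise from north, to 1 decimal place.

279.1°

Taking east as x and north as y: velocity relative to the water = (-6.674, 2.958) knots; the water relative to ground = (-1.626, -1.626) knots.
Velocity relative to ground = (-6.674, 2.958) + (-1.626, -1.626) = (-8.300, 1.331) knots.
Bearing = atan2(-8.30, 1.33) = 279.11° clockwise from north.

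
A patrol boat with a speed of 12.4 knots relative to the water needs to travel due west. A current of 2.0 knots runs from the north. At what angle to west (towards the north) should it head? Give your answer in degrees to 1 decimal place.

The current pushes perpendicular to the desired track; the heading must have a component into the current equal to 2.0 knots: 12.4 sin θ = 2.0.
sin θ = 0.1613, so θ = 9.282°.

9.3°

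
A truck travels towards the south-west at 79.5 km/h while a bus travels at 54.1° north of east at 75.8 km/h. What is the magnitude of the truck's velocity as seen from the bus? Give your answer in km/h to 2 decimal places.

154.81 km/h

Taking east as x and north as y: truck velocity = (-56.215, -56.215) km/h; bus velocity = (44.447, 61.401) km/h.
Velocity of truck relative to bus = (-56.215, -56.215) − (44.447, 61.401) = (-100.662, -117.616) km/h.
Magnitude = |(-100.662, -117.616)| = 154.811 km/h.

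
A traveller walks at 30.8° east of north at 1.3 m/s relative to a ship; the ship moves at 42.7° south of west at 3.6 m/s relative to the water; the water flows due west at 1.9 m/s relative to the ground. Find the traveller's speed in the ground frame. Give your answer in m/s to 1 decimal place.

In east/north components (m/s): traveller relative to ship = (0.666, 1.117); ship relative to water = (-2.646, -2.441); water relative to ground = (-1.900, 0.000).
Sum = (-3.880, -1.325) m/s.
Speed = |(-3.880, -1.325)| = 4.100 m/s.

4.1 m/s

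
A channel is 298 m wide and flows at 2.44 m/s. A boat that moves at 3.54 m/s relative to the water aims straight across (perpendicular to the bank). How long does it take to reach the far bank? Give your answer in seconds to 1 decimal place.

84.2 s

The component of the boat's velocity perpendicular to the bank is 3.54 m/s.
Only the cross-stream component determines the crossing time; the current contributes nothing perpendicular to the bank.
Time = 298 / 3.540 = 84.181 s.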